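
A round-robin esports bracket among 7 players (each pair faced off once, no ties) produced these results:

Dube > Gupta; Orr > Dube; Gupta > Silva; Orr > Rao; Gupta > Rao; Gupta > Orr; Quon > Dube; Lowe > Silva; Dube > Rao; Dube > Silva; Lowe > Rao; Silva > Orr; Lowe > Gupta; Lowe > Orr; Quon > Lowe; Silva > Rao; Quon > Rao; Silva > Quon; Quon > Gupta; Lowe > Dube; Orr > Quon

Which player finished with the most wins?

Lowe

Win totals: Gupta 3, Silva 3, Dube 3, Rao 0, Quon 4, Lowe 5, Orr 3.
Lowe leads with 5 wins (next highest: 4).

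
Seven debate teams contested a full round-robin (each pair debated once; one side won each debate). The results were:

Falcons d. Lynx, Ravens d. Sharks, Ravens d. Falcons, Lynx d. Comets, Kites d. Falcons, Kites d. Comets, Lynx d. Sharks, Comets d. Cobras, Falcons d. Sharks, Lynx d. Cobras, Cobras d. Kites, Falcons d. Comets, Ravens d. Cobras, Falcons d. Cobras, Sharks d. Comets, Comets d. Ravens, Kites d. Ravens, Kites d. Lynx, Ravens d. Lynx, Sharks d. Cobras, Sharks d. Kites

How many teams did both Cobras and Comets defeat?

Cobras beat: Kites.
Comets beat: Cobras, Ravens.
No one was beaten by both.

0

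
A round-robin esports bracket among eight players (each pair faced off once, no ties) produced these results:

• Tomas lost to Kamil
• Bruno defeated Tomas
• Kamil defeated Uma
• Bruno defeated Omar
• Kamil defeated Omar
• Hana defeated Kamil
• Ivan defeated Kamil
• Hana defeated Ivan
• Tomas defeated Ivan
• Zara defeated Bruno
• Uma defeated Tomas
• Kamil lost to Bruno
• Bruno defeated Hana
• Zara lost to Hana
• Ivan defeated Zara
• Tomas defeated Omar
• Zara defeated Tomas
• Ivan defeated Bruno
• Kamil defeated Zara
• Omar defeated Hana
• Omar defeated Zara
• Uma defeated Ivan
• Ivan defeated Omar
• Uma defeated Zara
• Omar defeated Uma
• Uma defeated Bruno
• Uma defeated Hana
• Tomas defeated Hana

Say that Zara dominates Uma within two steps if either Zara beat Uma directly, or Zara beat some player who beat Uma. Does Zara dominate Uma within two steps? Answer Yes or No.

No

Zara did not beat Uma directly.
Zara beat Tomas, Bruno, but each of them lost to Uma. No two-step path.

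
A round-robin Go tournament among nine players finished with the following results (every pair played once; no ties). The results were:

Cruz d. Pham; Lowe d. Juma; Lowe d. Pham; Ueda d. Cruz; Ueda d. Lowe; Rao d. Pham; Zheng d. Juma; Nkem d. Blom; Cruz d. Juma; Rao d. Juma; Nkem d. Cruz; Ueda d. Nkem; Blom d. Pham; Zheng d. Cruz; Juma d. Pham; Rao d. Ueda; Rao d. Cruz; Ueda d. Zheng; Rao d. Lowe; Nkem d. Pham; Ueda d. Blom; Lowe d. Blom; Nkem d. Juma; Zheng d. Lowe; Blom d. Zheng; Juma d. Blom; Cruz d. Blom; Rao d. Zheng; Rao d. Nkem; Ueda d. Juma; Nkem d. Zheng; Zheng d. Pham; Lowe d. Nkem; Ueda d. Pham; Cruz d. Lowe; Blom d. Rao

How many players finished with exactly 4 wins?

Win totals: Zheng 4, Pham 0, Lowe 4, Ueda 7, Juma 2, Blom 3, Nkem 5, Cruz 4, Rao 7.
Exactly 4: Zheng, Lowe, Cruz — 3 players.

3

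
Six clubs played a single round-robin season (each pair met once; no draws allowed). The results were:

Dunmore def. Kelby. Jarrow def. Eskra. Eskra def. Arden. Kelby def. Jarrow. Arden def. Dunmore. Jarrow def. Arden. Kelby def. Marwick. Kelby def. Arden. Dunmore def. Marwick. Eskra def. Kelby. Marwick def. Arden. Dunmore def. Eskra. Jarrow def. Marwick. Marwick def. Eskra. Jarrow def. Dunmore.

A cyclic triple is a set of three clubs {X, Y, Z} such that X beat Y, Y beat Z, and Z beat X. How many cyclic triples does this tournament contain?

Of the C(6,3) = 20 triples, the cyclic ones are: {Kelby, Dunmore, Jarrow}; {Kelby, Dunmore, Arden}; {Kelby, Jarrow, Eskra}; {Kelby, Eskra, Marwick}; {Dunmore, Eskra, Arden}; {Dunmore, Arden, Marwick}.
That is 6.

6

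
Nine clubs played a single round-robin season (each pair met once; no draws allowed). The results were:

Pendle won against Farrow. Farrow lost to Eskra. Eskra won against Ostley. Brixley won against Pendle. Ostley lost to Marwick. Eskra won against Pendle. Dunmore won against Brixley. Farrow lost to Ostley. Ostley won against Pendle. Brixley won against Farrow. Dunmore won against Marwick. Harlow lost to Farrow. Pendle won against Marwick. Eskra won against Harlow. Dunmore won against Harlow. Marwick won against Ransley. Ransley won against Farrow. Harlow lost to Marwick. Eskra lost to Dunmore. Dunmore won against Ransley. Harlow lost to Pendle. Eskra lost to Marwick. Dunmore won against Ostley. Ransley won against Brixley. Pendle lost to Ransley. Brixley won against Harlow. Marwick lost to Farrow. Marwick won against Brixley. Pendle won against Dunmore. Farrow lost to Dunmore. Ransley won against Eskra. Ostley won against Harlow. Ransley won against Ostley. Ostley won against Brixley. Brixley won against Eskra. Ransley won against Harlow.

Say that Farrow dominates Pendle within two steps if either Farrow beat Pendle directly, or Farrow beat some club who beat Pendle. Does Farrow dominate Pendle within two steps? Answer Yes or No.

No

Farrow did not beat Pendle directly.
Farrow beat Marwick, Harlow, but each of them lost to Pendle. No two-step path.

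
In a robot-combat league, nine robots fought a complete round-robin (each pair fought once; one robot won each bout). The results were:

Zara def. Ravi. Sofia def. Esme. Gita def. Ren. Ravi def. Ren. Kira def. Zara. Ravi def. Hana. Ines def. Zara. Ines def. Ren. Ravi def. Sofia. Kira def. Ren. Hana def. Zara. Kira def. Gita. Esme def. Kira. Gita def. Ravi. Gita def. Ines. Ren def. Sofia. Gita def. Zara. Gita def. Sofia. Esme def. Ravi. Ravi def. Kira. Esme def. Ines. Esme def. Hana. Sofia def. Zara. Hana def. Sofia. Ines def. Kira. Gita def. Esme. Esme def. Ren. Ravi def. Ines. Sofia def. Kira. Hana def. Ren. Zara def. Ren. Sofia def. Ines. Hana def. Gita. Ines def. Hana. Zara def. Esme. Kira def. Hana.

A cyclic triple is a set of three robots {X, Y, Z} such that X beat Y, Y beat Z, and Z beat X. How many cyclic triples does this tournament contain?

22

Win totals: Sofia 4, Kira 4, Ines 4, Ravi 5, Ren 1, Gita 6, Zara 3, Esme 5, Hana 4.
A robot with w wins dominates both others in C(w,2) triples; summing gives 6 + 6 + 6 + 10 + 0 + 15 + 3 + 10 + 6 = 62 transitive triples.
Total triples C(9,3) = 84, so cyclic triples = 84 − 62 = 22.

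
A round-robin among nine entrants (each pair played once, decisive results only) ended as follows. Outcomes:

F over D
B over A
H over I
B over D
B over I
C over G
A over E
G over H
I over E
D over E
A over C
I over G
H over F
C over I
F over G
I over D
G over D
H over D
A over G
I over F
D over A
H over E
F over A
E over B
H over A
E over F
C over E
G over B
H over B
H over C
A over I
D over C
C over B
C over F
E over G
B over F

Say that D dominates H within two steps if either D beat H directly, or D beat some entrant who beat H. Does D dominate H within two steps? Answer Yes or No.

No

D did not beat H directly.
D beat A, C, E, but each of them lost to H. No two-step path.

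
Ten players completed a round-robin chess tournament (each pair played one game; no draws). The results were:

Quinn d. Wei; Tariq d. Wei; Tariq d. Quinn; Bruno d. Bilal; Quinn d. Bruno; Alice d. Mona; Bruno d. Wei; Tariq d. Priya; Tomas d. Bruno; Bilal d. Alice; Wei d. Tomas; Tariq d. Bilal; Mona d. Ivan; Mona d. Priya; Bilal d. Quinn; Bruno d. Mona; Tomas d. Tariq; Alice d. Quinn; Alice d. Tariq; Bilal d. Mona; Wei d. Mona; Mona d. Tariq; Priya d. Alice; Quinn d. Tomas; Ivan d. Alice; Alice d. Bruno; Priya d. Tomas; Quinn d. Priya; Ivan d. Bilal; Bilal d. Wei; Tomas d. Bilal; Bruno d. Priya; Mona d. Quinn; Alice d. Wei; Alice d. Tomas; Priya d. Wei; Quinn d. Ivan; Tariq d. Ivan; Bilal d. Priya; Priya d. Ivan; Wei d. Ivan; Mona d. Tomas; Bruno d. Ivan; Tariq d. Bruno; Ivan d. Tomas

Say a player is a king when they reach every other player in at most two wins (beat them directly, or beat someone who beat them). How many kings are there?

Alice reaches everyone (king).
Bruno reaches everyone (king).
Tomas reaches everyone (king).
Mona reaches everyone (king).
Quinn reaches everyone (king).
Priya reaches everyone (king).
Wei reaches everyone (king).
Tariq reaches everyone (king).
Ivan reaches everyone (king).
Bilal reaches everyone (king).
Kings: Alice, Bruno, Tomas, Mona, Quinn, Priya, Wei, Tariq, Ivan, Bilal — 10.

10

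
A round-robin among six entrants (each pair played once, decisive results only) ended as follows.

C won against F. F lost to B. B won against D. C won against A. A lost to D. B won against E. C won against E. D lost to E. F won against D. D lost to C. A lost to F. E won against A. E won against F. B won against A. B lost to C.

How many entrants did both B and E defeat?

3

B beat: A, D, E, F.
E beat: A, D, F.
Both beat: A, D, F — 3.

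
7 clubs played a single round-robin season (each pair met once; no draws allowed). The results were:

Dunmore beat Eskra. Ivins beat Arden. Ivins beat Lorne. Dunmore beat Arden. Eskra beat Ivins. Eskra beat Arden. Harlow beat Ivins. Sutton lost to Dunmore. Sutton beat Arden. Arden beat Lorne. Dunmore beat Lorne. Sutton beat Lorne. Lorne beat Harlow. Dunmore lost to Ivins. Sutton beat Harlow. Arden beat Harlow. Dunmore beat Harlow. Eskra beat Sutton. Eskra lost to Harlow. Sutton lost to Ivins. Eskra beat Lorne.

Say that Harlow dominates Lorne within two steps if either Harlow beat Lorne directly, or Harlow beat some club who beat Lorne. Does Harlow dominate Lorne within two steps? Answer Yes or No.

Yes

Harlow did not beat Lorne directly.
Harlow beat Eskra, Ivins. Of those, Eskra beat Lorne.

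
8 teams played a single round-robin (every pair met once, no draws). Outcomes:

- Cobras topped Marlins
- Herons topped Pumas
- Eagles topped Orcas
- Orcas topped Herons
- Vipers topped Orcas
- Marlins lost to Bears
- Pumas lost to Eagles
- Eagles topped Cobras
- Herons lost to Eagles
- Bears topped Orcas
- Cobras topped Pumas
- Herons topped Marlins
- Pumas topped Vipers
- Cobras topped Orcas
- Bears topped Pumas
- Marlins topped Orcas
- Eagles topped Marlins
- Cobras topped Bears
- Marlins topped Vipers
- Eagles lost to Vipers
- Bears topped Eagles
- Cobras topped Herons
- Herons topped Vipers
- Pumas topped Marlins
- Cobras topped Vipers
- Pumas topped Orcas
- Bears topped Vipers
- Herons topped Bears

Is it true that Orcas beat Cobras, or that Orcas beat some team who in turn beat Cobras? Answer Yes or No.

Orcas did not beat Cobras directly.
Orcas beat Herons, but each of them lost to Cobras. No two-step path.

No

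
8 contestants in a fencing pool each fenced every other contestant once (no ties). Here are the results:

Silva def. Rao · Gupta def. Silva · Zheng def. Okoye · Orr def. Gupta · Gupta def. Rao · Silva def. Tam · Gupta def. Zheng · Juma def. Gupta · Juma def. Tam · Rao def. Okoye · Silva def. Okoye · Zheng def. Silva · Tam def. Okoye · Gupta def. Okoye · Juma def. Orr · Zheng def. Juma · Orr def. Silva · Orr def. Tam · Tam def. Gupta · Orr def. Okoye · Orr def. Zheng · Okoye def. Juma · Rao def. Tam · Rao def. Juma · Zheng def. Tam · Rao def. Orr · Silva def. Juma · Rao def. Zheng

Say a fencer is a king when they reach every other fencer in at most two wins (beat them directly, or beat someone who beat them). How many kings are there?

6

Silva reaches everyone (king).
Gupta reaches everyone (king).
Orr reaches everyone (king).
Zheng reaches everyone (king).
Juma reaches everyone (king).
Tam cannot reach Orr in two steps.
Okoye cannot reach Silva, Zheng, Rao in two steps.
Rao reaches everyone (king).
Kings: Silva, Gupta, Orr, Zheng, Juma, Rao — 6.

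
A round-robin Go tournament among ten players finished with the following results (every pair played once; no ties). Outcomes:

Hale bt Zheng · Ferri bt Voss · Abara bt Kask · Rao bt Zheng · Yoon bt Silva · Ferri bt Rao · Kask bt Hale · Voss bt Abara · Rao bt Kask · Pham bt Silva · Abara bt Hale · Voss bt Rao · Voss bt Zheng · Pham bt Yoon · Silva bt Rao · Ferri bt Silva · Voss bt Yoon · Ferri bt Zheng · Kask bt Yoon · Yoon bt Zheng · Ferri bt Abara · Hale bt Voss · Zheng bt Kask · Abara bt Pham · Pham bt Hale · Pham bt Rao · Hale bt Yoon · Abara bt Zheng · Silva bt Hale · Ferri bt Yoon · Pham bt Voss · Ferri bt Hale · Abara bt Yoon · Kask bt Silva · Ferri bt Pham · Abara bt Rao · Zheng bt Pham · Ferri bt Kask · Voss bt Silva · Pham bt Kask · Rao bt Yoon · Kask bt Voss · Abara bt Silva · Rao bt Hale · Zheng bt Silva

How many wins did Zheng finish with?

Zheng's results: beat Kask, Pham, Silva; lost to Yoon, Ferri, Rao, Hale, Abara, Voss.
That is 3 wins.

3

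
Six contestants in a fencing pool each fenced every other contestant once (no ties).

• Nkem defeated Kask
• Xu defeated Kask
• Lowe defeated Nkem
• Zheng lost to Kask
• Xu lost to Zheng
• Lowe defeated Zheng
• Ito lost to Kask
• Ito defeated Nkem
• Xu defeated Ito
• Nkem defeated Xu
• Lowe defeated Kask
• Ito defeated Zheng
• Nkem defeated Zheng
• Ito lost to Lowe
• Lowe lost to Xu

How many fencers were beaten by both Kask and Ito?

Kask beat: Zheng, Ito.
Ito beat: Zheng, Nkem.
Both beat: Zheng — 1.

1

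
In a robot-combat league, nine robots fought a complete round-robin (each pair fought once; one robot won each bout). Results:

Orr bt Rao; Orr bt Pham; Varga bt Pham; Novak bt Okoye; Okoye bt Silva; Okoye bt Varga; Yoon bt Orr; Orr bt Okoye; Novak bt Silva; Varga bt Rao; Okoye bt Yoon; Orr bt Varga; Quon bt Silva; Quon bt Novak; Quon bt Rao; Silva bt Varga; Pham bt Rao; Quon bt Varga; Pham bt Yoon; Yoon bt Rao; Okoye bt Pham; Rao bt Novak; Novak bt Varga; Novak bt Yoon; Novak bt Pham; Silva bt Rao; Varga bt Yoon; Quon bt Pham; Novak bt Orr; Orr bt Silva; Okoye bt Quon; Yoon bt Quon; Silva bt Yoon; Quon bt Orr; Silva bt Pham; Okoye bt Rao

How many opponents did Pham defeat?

2

Pham's results: beat Rao, Yoon; lost to Silva, Quon, Varga, Orr, Novak, Okoye.
That is 2 wins.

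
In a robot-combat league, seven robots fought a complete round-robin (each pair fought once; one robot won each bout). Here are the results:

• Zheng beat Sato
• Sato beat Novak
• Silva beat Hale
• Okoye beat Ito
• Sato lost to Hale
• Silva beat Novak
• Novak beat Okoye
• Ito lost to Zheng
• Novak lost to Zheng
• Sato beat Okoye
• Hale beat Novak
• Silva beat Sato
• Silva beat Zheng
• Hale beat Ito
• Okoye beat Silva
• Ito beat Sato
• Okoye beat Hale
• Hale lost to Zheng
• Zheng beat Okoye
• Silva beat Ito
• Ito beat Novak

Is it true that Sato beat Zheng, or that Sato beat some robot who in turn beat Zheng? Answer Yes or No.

Sato did not beat Zheng directly.
Sato beat Okoye, Novak, but each of them lost to Zheng. No two-step path.

No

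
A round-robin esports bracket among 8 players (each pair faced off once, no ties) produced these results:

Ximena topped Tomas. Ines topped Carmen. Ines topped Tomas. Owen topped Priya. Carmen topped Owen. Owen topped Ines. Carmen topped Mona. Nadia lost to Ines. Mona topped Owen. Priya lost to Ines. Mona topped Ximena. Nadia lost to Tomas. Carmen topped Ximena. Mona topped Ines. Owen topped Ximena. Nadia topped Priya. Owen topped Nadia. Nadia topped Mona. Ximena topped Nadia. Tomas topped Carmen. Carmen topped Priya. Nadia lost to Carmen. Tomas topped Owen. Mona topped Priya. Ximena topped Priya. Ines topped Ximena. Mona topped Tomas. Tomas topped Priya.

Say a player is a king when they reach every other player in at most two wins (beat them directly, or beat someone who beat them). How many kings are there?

Mona reaches everyone (king).
Carmen reaches everyone (king).
Owen reaches everyone (king).
Ines reaches everyone (king).
Priya cannot reach Mona, Carmen, Owen, Ines, Ximena, Nadia, Tomas in two steps.
Ximena cannot reach Ines in two steps.
Nadia cannot reach Carmen in two steps.
Tomas reaches everyone (king).
Kings: Mona, Carmen, Owen, Ines, Tomas — 5.

5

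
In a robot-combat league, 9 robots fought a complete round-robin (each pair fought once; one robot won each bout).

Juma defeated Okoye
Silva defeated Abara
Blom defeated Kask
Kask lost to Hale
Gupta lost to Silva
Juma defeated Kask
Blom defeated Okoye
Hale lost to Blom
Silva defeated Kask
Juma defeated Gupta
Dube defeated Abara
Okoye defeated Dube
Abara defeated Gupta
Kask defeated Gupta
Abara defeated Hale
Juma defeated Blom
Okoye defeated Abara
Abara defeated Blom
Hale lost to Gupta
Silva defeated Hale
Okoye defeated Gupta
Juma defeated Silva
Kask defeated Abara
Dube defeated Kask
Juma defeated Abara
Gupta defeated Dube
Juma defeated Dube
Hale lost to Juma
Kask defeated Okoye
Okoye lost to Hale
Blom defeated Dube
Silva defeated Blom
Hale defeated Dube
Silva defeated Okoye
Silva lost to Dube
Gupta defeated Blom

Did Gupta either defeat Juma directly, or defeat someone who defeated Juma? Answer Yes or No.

Gupta did not beat Juma directly.
Gupta beat Dube, Hale, Blom, but each of them lost to Juma. No two-step path.

No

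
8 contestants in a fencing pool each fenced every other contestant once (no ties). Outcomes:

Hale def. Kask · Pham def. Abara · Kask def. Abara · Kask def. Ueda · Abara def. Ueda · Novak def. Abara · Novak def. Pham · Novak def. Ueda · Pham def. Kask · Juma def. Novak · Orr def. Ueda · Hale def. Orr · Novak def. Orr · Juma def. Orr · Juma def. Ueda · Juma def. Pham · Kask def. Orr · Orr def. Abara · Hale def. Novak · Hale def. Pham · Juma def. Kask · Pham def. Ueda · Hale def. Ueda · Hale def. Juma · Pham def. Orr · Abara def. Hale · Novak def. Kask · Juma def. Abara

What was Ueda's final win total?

Ueda's results: beat no one; lost to Abara, Hale, Juma, Pham, Kask, Novak, Orr.
That is 0 wins.

0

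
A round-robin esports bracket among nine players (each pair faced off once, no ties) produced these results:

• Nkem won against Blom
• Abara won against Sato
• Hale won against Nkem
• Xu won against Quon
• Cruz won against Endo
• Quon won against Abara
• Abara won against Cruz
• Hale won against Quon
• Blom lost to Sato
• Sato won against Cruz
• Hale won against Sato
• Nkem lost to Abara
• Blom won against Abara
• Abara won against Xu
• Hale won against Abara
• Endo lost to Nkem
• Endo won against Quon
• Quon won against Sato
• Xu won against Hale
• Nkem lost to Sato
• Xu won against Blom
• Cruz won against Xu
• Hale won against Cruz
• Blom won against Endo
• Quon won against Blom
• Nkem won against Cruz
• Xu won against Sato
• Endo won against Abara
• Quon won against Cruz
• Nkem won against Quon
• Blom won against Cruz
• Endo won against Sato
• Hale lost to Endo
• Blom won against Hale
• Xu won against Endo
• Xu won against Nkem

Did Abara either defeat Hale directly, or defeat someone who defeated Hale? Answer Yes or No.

Abara did not beat Hale directly.
Abara beat Cruz, Sato, Xu, Nkem. Of those, Xu beat Hale.

Yes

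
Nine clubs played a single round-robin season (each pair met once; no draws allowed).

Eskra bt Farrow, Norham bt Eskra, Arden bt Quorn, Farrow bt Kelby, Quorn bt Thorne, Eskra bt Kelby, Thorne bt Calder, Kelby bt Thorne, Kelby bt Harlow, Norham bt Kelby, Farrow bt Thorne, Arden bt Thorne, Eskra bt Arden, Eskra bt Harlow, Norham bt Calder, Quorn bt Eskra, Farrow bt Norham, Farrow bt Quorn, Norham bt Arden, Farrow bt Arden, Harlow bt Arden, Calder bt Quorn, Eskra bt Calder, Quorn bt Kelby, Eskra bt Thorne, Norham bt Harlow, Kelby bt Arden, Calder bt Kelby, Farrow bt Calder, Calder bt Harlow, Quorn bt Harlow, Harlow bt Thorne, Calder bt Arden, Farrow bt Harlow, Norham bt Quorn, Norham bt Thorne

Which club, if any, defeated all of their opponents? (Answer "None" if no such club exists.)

None

Highest win total is Norham with 7 (out of 8 possible).
Norham lost to Farrow, so no club went undefeated.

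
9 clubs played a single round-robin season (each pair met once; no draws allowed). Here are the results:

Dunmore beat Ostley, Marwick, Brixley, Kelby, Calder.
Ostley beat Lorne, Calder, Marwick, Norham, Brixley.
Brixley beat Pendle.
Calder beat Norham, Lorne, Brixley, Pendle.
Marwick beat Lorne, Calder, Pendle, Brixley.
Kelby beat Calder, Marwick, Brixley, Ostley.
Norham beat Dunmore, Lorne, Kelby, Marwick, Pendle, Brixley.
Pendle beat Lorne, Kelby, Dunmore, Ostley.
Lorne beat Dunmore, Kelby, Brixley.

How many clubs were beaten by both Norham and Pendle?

3

Norham beat: Marwick, Dunmore, Kelby, Lorne, Pendle, Brixley.
Pendle beat: Dunmore, Kelby, Lorne, Ostley.
Both beat: Dunmore, Kelby, Lorne — 3.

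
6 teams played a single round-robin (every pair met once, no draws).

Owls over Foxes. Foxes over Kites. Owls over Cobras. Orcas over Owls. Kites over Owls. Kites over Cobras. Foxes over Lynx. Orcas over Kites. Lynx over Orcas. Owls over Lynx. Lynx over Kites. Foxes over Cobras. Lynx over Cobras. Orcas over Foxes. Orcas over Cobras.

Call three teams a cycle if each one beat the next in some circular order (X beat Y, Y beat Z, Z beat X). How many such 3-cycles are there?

4

Win totals: Kites 2, Lynx 3, Foxes 3, Orcas 4, Cobras 0, Owls 3.
A team with w wins dominates both others in C(w,2) triples; summing gives 1 + 3 + 3 + 6 + 0 + 3 = 16 transitive triples.
Total triples C(6,3) = 20, so cyclic triples = 20 − 16 = 4.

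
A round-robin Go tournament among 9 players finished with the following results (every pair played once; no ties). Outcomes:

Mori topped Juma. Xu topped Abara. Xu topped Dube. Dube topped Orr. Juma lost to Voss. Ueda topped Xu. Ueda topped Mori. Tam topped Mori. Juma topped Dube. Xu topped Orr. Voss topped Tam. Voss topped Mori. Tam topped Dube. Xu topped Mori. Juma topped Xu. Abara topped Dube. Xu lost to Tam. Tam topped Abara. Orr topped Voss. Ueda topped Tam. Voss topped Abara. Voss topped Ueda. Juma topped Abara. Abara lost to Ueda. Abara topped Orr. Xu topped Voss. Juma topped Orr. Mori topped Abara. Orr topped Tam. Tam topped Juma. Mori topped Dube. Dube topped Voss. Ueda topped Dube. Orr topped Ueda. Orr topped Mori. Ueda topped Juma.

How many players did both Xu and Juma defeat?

3

Xu beat: Dube, Abara, Voss, Mori, Orr.
Juma beat: Dube, Abara, Xu, Orr.
Both beat: Dube, Abara, Orr — 3.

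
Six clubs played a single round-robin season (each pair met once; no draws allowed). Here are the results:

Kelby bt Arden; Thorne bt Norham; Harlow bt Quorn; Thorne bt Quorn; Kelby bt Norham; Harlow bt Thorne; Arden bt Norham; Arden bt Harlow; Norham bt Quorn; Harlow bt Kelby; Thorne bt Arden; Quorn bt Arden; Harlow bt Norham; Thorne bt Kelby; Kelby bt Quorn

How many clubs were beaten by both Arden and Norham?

Arden beat: Harlow, Norham.
Norham beat: Quorn.
No one was beaten by both.

0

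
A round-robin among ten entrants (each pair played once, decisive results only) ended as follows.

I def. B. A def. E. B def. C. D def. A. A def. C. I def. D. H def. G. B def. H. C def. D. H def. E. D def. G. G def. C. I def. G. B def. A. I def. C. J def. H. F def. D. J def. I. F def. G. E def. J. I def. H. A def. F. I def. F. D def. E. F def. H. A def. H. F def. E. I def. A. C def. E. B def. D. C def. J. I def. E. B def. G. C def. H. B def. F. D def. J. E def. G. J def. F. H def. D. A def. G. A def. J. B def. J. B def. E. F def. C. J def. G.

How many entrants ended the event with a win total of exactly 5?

Win totals: A 6, B 8, C 4, D 4, E 2, F 5, G 1, H 3, I 8, J 4.
Exactly 5: F — 1 entrant.

1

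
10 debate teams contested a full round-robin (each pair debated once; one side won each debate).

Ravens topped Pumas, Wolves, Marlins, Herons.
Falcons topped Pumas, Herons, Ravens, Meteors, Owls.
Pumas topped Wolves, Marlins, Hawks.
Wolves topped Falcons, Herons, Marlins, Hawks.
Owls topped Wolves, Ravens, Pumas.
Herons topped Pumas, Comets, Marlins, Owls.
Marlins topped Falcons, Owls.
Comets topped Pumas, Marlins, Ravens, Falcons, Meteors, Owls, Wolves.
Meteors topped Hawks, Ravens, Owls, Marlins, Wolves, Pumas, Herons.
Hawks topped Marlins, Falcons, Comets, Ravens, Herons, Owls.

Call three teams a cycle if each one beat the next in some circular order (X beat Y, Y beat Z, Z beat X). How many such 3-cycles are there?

28

Win totals: Wolves 4, Hawks 6, Herons 4, Ravens 4, Meteors 7, Pumas 3, Owls 3, Falcons 5, Marlins 2, Comets 7.
A team with w wins dominates both others in C(w,2) triples; summing gives 6 + 15 + 6 + 6 + 21 + 3 + 3 + 10 + 1 + 21 = 92 transitive triples.
Total triples C(10,3) = 120, so cyclic triples = 120 − 92 = 28.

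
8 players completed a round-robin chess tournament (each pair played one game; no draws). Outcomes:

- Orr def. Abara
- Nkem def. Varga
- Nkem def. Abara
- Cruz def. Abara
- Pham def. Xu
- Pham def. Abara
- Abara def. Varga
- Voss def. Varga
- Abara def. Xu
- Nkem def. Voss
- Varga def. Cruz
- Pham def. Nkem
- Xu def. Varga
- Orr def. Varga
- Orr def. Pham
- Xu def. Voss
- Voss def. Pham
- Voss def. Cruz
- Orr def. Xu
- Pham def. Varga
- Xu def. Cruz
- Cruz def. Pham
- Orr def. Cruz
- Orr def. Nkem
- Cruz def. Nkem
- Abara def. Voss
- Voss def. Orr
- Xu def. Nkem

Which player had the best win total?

Orr

Win totals: Pham 4, Abara 3, Voss 4, Nkem 3, Orr 6, Varga 1, Xu 4, Cruz 3.
Orr leads with 6 wins (next highest: 4).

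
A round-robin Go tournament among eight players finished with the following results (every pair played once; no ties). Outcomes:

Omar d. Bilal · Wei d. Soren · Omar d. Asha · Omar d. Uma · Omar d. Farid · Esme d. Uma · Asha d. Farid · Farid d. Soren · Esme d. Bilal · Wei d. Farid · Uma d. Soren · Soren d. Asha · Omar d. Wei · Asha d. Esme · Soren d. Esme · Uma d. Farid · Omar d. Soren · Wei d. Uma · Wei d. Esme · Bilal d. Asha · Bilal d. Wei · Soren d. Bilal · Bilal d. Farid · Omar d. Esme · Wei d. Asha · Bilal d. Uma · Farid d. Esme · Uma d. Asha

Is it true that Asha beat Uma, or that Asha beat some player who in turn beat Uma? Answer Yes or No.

Yes

Asha did not beat Uma directly.
Asha beat Esme, Farid. Of those, Esme beat Uma.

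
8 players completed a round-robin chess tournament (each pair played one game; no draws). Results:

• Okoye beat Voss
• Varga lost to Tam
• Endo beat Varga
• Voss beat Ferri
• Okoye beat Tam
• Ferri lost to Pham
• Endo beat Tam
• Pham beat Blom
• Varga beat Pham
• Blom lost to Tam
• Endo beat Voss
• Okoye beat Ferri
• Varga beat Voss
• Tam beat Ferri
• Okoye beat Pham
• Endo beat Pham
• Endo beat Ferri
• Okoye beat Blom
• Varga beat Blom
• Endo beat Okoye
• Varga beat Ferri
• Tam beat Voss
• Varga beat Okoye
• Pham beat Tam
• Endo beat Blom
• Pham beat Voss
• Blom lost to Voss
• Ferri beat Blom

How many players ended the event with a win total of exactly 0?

1

Win totals: Blom 0, Okoye 5, Voss 2, Tam 4, Endo 7, Pham 4, Varga 5, Ferri 1.
Exactly 0: Blom — 1 player.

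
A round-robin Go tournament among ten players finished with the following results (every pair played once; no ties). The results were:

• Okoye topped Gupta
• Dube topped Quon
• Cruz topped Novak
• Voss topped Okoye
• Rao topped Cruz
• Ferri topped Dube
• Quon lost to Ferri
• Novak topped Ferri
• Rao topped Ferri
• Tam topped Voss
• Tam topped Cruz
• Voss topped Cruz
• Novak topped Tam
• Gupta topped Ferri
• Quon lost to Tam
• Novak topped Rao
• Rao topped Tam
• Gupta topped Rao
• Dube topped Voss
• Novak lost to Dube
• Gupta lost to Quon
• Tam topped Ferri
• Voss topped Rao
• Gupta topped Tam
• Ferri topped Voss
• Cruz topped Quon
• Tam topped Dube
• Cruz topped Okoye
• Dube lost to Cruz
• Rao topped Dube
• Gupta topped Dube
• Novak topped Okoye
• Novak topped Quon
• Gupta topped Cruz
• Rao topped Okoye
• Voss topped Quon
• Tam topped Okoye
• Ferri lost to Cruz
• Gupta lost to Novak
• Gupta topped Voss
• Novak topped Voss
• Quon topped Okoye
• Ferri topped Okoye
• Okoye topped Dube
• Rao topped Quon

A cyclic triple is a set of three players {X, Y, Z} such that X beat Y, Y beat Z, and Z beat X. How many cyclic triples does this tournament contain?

Win totals: Rao 6, Tam 6, Novak 7, Ferri 4, Voss 4, Gupta 6, Cruz 5, Quon 2, Okoye 2, Dube 3.
A player with w wins dominates both others in C(w,2) triples; summing gives 15 + 15 + 21 + 6 + 6 + 15 + 10 + 1 + 1 + 3 = 93 transitive triples.
Total triples C(10,3) = 120, so cyclic triples = 120 − 93 = 27.

27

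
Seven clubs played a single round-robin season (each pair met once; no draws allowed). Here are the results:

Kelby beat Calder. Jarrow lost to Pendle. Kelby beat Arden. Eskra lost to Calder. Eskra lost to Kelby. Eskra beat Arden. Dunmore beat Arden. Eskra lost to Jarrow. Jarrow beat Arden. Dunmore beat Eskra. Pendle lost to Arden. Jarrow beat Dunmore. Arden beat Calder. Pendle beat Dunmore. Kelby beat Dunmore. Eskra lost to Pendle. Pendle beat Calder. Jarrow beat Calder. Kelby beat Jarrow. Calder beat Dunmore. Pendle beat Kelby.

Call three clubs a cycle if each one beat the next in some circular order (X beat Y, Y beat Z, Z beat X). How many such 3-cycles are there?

6

Win totals: Arden 2, Dunmore 2, Kelby 5, Jarrow 4, Eskra 1, Pendle 5, Calder 2.
A club with w wins dominates both others in C(w,2) triples; summing gives 1 + 1 + 10 + 6 + 0 + 10 + 1 = 29 transitive triples.
Total triples C(7,3) = 35, so cyclic triples = 35 − 29 = 6.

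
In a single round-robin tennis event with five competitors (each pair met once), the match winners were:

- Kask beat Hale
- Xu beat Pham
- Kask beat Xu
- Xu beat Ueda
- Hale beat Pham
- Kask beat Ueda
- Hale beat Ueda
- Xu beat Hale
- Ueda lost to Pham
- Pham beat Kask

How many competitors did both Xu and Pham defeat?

Xu beat: Hale, Ueda, Pham.
Pham beat: Kask, Ueda.
Both beat: Ueda — 1.

1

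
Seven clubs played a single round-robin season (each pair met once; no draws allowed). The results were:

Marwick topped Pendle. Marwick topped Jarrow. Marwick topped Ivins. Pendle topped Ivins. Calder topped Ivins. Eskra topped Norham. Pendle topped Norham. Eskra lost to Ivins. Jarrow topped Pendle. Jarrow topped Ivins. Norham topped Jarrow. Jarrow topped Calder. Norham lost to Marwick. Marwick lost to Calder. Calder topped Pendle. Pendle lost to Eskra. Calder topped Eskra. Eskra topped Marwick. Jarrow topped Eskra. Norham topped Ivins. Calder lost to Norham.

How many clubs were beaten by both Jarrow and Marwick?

Jarrow beat: Pendle, Calder, Eskra, Ivins.
Marwick beat: Pendle, Jarrow, Norham, Ivins.
Both beat: Pendle, Ivins — 2.

2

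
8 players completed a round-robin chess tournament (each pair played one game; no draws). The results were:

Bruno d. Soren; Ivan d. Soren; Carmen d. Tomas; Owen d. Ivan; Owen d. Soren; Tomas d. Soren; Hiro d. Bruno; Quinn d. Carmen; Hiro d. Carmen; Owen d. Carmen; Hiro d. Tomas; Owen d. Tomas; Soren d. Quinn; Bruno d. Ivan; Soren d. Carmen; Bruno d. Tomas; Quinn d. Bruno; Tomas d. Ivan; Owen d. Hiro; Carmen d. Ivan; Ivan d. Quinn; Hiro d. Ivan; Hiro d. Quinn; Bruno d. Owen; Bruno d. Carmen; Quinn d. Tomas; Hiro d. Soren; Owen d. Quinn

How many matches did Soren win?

2

Soren's results: beat Quinn, Carmen; lost to Ivan, Owen, Tomas, Hiro, Bruno.
That is 2 wins.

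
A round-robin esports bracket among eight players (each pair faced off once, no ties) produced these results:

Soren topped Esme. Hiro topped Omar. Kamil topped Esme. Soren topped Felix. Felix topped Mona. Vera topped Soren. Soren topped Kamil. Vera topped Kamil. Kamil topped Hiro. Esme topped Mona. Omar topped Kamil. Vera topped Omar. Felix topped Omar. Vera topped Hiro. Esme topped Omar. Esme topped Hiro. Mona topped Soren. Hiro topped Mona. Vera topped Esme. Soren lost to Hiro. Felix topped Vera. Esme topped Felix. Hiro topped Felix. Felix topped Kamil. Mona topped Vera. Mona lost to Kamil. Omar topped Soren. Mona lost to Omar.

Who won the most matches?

Vera

Win totals: Soren 3, Kamil 3, Esme 4, Mona 2, Hiro 4, Vera 5, Felix 4, Omar 3.
Vera leads with 5 wins (next highest: 4).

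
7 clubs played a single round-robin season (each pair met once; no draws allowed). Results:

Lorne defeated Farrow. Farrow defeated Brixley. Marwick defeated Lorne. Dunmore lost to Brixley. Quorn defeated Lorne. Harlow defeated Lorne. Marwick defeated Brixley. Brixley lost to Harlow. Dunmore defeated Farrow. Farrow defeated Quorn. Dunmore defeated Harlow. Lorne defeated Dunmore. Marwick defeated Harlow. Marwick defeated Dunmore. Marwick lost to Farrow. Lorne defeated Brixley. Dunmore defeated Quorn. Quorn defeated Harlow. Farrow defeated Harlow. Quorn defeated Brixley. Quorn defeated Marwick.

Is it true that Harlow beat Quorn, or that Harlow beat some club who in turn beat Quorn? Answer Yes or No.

No

Harlow did not beat Quorn directly.
Harlow beat Brixley, Lorne, but each of them lost to Quorn. No two-step path.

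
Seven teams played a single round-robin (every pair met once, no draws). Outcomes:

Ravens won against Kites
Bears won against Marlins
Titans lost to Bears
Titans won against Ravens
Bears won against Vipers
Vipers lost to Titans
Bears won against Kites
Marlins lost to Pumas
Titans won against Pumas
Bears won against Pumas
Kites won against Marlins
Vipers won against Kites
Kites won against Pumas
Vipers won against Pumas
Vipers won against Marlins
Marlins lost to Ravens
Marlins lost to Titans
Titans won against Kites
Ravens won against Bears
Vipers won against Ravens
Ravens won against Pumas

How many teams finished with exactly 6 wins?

0

Win totals: Pumas 1, Titans 5, Kites 2, Bears 5, Marlins 0, Vipers 4, Ravens 4.
No team has exactly 6 wins.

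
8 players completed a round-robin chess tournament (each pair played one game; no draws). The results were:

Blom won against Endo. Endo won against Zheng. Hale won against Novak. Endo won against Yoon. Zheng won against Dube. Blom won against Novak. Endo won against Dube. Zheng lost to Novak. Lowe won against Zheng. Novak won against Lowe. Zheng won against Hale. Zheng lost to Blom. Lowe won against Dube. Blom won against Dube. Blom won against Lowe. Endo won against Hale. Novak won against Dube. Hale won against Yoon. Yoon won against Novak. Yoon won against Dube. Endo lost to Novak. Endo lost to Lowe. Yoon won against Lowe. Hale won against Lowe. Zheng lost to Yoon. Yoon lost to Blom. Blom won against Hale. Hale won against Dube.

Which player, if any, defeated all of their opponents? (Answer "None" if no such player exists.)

Blom

Blom has 7 wins out of 7 opponents — a perfect record.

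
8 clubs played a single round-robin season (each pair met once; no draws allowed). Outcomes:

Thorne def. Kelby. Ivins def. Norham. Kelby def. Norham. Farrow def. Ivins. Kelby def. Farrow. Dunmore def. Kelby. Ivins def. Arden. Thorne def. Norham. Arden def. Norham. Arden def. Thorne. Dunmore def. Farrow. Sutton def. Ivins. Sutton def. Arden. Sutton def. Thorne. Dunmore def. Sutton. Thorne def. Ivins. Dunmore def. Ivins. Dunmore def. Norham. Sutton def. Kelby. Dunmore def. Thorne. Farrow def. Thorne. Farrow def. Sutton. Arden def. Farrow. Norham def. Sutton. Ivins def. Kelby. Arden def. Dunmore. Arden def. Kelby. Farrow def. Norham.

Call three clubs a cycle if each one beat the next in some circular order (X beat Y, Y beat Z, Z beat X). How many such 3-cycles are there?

12

Win totals: Dunmore 6, Sutton 4, Norham 1, Kelby 2, Thorne 3, Arden 5, Ivins 3, Farrow 4.
A club with w wins dominates both others in C(w,2) triples; summing gives 15 + 6 + 0 + 1 + 3 + 10 + 3 + 6 = 44 transitive triples.
Total triples C(8,3) = 56, so cyclic triples = 56 − 44 = 12.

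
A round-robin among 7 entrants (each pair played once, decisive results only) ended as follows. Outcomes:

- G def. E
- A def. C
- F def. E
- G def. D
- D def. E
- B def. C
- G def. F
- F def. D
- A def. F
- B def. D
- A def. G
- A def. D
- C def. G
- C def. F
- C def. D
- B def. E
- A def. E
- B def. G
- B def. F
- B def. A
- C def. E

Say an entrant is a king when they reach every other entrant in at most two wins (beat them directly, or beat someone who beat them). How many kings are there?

1

A cannot reach B in two steps.
B reaches everyone (king).
C cannot reach A, B in two steps.
D cannot reach A, B, C, F, G in two steps.
E cannot reach A, B, C, D, F, G in two steps.
F cannot reach A, B, C, G in two steps.
G cannot reach A, B, C in two steps.
Kings: B — 1.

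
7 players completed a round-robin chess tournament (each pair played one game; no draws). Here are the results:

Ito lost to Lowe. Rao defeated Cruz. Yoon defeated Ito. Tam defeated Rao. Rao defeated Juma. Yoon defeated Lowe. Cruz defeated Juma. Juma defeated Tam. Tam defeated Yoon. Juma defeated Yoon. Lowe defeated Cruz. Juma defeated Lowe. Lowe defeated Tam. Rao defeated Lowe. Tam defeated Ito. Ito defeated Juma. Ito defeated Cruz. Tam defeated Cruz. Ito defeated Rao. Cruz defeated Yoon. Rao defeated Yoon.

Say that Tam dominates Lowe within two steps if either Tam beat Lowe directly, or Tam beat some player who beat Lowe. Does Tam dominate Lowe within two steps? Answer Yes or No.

Tam did not beat Lowe directly.
Tam beat Ito, Yoon, Rao, Cruz. Of those, Yoon beat Lowe.

Yes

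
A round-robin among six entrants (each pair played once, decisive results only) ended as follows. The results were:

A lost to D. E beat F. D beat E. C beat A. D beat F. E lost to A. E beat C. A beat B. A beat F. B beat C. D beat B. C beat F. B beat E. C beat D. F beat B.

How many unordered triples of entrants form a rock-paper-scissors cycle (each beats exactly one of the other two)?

Of the C(6,3) = 20 triples, the cyclic ones are: {A, B, C}; {A, C, E}; {B, C, D}; {B, C, F}; {B, E, F}; {C, D, E}.
That is 6.

6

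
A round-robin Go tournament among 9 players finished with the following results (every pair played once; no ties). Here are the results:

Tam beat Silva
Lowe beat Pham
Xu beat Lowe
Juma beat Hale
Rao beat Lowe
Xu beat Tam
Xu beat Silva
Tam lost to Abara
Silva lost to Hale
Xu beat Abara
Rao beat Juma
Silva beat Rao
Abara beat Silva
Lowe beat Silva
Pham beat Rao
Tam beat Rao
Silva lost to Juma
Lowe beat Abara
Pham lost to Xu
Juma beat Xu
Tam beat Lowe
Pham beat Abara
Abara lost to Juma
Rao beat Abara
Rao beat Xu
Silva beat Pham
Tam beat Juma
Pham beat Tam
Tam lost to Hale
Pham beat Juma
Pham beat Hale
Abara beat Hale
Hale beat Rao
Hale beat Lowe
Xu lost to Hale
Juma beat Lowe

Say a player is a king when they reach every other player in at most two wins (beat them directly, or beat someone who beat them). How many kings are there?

8

Xu reaches everyone (king).
Silva reaches everyone (king).
Tam reaches everyone (king).
Juma reaches everyone (king).
Abara reaches everyone (king).
Pham reaches everyone (king).
Lowe cannot reach Xu in two steps.
Rao reaches everyone (king).
Hale reaches everyone (king).
Kings: Xu, Silva, Tam, Juma, Abara, Pham, Rao, Hale — 8.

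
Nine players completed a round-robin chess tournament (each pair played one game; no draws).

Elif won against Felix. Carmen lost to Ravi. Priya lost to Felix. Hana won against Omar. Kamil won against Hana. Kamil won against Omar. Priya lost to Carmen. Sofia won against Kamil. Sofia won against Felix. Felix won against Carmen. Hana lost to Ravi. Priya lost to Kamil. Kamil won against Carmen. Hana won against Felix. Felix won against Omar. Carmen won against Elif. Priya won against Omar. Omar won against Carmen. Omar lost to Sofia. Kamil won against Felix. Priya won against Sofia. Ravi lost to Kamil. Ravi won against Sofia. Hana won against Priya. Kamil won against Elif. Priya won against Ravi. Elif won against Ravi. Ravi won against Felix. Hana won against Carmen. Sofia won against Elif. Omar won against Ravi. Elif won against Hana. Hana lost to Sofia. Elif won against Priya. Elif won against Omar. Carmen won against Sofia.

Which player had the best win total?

Win totals: Priya 3, Kamil 7, Felix 3, Elif 5, Omar 2, Hana 4, Sofia 5, Carmen 3, Ravi 4.
Kamil leads with 7 wins (next highest: 5).

Kamil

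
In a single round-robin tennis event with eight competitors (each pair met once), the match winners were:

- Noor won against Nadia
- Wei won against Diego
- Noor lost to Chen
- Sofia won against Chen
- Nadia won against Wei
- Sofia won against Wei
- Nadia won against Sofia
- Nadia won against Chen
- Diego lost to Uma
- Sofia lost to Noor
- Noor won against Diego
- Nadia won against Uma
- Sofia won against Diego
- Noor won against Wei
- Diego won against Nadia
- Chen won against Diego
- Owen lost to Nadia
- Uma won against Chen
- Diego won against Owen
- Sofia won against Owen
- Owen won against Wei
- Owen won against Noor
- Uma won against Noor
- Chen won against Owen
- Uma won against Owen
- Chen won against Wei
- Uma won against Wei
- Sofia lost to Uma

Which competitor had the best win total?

Uma

Win totals: Chen 4, Uma 6, Diego 2, Nadia 5, Owen 2, Wei 1, Sofia 4, Noor 4.
Uma leads with 6 wins (next highest: 5).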